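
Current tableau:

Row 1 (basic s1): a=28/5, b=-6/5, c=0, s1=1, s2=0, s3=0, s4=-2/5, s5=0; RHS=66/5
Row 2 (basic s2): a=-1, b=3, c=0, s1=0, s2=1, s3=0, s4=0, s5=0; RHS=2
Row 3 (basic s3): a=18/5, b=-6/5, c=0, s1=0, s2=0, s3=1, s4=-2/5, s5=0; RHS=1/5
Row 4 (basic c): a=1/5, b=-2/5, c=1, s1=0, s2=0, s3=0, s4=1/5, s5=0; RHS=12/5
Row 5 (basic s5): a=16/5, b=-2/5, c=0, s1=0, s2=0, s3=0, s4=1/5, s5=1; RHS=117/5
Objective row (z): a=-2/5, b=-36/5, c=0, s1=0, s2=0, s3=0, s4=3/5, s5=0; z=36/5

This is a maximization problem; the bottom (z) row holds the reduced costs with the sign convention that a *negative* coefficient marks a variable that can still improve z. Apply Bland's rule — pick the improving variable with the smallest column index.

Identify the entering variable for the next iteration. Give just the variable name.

a

Objective-row coefficients: a: -2/5, b: -36/5, c: 0, s1: 0, s2: 0, s3: 0, s4: 3/5, s5: 0.
Improving columns: a, b. Bland's rule picks the smallest column index → a.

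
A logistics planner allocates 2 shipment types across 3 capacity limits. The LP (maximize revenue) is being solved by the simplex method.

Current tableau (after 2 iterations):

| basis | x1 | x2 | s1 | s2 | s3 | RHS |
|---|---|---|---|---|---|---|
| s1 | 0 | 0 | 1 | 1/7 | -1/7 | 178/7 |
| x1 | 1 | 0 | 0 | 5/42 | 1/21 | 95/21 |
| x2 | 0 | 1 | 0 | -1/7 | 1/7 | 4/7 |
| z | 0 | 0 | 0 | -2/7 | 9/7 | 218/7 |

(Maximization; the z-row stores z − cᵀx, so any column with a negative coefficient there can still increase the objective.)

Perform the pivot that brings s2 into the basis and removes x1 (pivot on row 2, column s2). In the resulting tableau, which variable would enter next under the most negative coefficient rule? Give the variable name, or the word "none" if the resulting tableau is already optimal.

Pivot element 5/42. New z-row = old z-row − (-2/7)·(row 2/(5/42)).
Updated z-row coefficients: x1: 12/5, x2: 0, s1: 0, s2: 0, s3: 7/5.
No coefficient is strictly negative; the tableau after this pivot is optimal.

none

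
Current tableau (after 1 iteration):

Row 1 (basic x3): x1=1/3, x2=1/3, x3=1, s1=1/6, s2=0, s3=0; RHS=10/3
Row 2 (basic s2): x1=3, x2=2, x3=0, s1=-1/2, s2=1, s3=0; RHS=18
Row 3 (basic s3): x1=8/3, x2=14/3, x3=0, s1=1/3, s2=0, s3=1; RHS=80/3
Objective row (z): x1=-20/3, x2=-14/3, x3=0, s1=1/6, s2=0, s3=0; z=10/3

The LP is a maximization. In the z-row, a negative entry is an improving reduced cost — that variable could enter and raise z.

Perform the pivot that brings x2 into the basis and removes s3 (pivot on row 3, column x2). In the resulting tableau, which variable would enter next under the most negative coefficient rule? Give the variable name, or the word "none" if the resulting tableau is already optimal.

Pivot element 14/3. New z-row = old z-row − (-14/3)·(row 3/(14/3)).
Updated z-row coefficients: x1: -4, x2: 0, x3: 0, s1: 1/2, s2: 0, s3: 1.
The most negative is -4 in column x1, so x1 would enter next.

x1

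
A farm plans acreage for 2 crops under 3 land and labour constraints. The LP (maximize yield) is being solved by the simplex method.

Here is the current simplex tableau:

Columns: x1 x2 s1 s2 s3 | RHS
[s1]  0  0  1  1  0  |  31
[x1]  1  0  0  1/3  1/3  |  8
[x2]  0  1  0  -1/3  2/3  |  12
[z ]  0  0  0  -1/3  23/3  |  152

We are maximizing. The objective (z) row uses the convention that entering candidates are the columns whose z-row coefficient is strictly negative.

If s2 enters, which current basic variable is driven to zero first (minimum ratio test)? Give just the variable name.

x1

Ratios: row 1 (s1): 31/1 = 31; row 2 (x1): 8/(1/3) = 24; row 3 (x2): entry -1/3 ≤ 0, skip.
Minimum ratio 24 is in the x1 row, so x1 leaves.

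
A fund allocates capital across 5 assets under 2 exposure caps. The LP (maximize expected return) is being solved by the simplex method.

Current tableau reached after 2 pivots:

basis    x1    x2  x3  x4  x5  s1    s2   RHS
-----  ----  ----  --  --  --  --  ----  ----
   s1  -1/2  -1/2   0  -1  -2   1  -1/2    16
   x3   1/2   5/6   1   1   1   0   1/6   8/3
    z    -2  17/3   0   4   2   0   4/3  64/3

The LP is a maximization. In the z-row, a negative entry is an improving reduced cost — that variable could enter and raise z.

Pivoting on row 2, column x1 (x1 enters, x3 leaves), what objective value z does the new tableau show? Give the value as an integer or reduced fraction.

Minimum ratio for x1: (8/3)/(1/2) = 16/3.
z changes by −(z-row coeff of x1)·ratio = −(-2)·(16/3) = 32/3.
New z = 64/3 + (32/3) = 32.

32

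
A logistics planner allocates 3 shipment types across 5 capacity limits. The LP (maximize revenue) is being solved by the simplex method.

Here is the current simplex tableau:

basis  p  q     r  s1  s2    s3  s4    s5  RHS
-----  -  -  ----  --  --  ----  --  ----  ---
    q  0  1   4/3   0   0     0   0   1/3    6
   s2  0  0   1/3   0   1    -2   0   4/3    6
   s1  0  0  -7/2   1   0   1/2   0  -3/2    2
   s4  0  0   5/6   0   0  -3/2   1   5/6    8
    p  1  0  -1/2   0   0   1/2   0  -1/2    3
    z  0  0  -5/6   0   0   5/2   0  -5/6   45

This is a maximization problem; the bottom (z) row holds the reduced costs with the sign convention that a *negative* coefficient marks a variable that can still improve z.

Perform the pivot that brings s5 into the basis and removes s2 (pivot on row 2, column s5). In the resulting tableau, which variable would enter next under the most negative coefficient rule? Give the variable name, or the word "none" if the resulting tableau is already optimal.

r

Pivot element 4/3. New z-row = old z-row − (-5/6)·(row 2/(4/3)).
Updated z-row coefficients: p: 0, q: 0, r: -5/8, s1: 0, s2: 5/8, s3: 5/4, s4: 0, s5: 0.
The most negative is -5/8 in column r, so r would enter next.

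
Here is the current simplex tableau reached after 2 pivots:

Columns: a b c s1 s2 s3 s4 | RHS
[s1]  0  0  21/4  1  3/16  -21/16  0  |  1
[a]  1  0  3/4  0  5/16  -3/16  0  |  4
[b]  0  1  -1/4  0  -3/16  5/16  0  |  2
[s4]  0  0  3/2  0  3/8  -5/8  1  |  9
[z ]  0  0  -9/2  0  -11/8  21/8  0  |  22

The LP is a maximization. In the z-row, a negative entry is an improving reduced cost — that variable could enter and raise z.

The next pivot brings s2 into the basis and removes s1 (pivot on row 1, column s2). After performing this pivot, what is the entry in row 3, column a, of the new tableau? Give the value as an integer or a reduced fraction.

Pivot element is row 1, column s2: 3/16.
Normalize row 1: new (row 1, a) = 0/(3/16) = 0.
row 3 ← row 3 − (-3/16)·(new row 1): 0 − (-3/16)·0 = 0.

0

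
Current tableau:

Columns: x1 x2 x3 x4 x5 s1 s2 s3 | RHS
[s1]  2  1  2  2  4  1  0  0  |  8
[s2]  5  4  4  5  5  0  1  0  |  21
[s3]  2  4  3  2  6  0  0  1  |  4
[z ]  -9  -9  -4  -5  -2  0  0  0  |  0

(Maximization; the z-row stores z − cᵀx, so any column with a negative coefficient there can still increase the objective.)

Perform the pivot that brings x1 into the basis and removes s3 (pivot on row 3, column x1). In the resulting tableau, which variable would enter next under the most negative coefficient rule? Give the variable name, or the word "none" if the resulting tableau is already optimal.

Pivot element 2. New z-row = old z-row − (-9)·(row 3/2).
Updated z-row coefficients: x1: 0, x2: 9, x3: 19/2, x4: 4, x5: 25, s1: 0, s2: 0, s3: 9/2.
No coefficient is strictly negative; the tableau after this pivot is optimal.

none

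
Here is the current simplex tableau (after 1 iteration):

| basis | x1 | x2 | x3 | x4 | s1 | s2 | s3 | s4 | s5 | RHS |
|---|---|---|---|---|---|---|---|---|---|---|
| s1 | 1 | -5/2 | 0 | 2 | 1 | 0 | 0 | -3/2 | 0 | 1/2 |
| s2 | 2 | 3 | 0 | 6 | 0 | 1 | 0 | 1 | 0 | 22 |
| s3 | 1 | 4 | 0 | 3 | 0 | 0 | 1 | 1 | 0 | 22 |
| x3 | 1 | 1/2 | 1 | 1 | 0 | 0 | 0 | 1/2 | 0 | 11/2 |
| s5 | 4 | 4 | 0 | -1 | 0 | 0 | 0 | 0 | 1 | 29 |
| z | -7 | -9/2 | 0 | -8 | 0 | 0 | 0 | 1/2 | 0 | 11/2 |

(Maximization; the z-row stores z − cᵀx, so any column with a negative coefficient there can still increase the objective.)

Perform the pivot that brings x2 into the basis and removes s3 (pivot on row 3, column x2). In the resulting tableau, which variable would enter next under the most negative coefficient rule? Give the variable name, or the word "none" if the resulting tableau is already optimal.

Pivot element 4. New z-row = old z-row − (-9/2)·(row 3/4).
Updated z-row coefficients: x1: -47/8, x2: 0, x3: 0, x4: -37/8, s1: 0, s2: 0, s3: 9/8, s4: 13/8, s5: 0.
The most negative is -47/8 in column x1, so x1 would enter next.

x1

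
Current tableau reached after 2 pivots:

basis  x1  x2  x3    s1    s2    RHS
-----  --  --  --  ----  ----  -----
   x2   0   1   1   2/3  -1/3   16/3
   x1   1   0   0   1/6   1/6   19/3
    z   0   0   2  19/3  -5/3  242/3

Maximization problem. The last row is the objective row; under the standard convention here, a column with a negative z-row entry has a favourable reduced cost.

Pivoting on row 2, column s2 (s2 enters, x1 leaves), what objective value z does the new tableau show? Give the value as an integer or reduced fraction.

144

Minimum ratio for s2: (19/3)/(1/6) = 38.
z changes by −(z-row coeff of s2)·ratio = −(-5/3)·38 = 190/3.
New z = 242/3 + (190/3) = 144.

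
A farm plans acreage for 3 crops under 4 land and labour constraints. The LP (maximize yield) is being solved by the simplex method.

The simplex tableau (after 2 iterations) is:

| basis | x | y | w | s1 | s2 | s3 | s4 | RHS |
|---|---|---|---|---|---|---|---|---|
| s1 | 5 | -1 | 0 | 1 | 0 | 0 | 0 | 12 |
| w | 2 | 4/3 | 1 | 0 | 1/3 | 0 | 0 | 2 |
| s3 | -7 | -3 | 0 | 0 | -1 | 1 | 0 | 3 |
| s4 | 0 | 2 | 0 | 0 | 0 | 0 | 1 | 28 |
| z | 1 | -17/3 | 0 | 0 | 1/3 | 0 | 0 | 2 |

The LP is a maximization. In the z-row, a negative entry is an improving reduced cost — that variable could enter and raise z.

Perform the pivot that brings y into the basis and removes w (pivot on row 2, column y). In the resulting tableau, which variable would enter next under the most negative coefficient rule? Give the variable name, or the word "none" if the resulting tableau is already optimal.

Pivot element 4/3. New z-row = old z-row − (-17/3)·(row 2/(4/3)).
Updated z-row coefficients: x: 19/2, y: 0, w: 17/4, s1: 0, s2: 7/4, s3: 0, s4: 0.
No coefficient is strictly negative; the tableau after this pivot is optimal.

none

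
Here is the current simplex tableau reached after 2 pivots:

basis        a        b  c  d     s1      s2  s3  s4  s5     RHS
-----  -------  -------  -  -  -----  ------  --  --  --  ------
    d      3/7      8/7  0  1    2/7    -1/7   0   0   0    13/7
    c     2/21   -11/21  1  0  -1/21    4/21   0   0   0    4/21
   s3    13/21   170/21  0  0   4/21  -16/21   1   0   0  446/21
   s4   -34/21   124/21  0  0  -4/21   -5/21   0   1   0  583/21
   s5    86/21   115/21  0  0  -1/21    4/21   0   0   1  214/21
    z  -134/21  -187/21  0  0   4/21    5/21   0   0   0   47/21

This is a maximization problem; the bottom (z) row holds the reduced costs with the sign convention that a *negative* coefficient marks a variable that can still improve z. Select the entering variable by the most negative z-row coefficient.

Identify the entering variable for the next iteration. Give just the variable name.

Objective-row coefficients: a: -134/21, b: -187/21, c: 0, d: 0, s1: 4/21, s2: 5/21, s3: 0, s4: 0, s5: 0.
The most negative is -187/21 in column b, so b enters.

b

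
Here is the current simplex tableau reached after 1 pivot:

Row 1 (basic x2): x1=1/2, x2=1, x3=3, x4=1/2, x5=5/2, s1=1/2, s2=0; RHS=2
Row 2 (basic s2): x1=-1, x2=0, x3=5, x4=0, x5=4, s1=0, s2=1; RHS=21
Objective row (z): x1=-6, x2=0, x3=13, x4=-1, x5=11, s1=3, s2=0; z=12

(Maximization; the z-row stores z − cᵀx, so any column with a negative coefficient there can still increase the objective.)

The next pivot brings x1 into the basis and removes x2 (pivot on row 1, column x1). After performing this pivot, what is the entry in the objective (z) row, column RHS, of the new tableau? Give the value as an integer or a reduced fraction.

Pivot element is row 1, column x1: 1/2.
Normalize row 1: new (row 1, RHS) = 2/(1/2) = 4.
z-row ← z-row − (-6)·(new row 1): 12 − (-6)·4 = 36.

36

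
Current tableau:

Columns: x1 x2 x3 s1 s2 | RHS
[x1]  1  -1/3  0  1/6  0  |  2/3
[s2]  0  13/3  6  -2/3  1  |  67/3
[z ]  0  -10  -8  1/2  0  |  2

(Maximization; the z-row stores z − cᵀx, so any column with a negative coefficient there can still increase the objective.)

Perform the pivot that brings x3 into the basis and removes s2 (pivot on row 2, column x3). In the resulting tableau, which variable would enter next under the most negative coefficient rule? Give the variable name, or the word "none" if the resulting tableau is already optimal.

x2

Pivot element 6. New z-row = old z-row − (-8)·(row 2/6).
Updated z-row coefficients: x1: 0, x2: -38/9, x3: 0, s1: -7/18, s2: 4/3.
The most negative is -38/9 in column x2, so x2 would enter next.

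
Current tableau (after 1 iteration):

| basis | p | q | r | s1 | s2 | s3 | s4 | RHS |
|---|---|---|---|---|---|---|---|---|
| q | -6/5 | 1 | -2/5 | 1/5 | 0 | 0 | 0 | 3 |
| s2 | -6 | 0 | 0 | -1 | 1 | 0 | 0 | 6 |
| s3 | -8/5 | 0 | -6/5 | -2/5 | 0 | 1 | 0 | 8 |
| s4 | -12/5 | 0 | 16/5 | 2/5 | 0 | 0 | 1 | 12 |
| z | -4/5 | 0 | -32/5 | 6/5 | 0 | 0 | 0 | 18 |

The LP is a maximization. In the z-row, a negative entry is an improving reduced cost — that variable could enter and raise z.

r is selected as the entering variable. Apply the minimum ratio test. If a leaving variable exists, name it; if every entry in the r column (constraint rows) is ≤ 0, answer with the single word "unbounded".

s4

Ratios: row 1 (q): entry -2/5 ≤ 0, skip; row 2 (s2): entry 0 ≤ 0, skip; row 3 (s3): entry -6/5 ≤ 0, skip; row 4 (s4): 12/(16/5) = 15/4.
Minimum ratio is in the s4 row, so s4 leaves.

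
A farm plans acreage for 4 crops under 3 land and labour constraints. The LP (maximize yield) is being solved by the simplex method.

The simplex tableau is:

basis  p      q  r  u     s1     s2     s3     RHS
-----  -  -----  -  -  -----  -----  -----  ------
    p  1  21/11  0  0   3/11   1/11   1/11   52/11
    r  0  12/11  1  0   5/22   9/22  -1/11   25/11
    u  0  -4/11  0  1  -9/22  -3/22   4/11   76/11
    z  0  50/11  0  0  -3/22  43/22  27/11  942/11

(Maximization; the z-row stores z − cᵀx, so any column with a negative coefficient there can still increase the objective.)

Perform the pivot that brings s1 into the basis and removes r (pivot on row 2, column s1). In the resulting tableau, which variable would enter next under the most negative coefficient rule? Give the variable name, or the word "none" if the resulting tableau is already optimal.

none

Pivot element 5/22. New z-row = old z-row − (-3/22)·(row 2/(5/22)).
Updated z-row coefficients: p: 0, q: 26/5, r: 3/5, u: 0, s1: 0, s2: 11/5, s3: 12/5.
No coefficient is strictly negative; the tableau after this pivot is optimal.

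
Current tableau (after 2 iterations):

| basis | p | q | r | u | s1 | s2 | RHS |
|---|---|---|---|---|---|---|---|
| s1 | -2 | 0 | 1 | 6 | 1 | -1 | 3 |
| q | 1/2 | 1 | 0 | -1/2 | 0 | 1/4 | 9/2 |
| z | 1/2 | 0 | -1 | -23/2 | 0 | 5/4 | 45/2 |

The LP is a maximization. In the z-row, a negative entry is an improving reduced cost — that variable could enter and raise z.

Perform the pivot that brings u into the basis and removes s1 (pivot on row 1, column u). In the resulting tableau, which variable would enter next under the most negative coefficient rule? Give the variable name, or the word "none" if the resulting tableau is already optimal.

Pivot element 6. New z-row = old z-row − (-23/2)·(row 1/6).
Updated z-row coefficients: p: -10/3, q: 0, r: 11/12, u: 0, s1: 23/12, s2: -2/3.
The most negative is -10/3 in column p, so p would enter next.

p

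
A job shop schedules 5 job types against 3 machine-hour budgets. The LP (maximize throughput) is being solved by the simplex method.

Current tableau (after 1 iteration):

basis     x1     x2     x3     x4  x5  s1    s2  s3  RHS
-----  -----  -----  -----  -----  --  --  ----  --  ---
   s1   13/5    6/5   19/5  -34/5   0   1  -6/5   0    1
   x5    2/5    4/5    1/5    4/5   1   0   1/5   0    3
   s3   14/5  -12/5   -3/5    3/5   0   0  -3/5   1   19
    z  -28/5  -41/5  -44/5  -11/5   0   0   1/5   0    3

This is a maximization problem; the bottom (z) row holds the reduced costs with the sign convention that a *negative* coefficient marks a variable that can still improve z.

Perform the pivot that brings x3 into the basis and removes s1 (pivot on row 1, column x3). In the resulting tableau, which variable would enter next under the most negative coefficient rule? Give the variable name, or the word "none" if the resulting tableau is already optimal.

x4

Pivot element 19/5. New z-row = old z-row − (-44/5)·(row 1/(19/5)).
Updated z-row coefficients: x1: 8/19, x2: -103/19, x3: 0, x4: -341/19, x5: 0, s1: 44/19, s2: -49/19, s3: 0.
The most negative is -341/19 in column x4, so x4 would enter next.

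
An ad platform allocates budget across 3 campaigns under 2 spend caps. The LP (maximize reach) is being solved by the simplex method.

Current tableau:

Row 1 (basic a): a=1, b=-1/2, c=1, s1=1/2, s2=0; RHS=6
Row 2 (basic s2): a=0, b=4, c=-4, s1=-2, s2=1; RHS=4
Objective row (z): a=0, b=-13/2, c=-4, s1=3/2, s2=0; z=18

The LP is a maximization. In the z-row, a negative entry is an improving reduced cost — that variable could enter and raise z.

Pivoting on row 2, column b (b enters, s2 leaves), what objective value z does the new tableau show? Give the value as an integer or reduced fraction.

Minimum ratio for b: 4/4 = 1.
z changes by −(z-row coeff of b)·ratio = −(-13/2)·1 = 13/2.
New z = 18 + (13/2) = 49/2.

49/2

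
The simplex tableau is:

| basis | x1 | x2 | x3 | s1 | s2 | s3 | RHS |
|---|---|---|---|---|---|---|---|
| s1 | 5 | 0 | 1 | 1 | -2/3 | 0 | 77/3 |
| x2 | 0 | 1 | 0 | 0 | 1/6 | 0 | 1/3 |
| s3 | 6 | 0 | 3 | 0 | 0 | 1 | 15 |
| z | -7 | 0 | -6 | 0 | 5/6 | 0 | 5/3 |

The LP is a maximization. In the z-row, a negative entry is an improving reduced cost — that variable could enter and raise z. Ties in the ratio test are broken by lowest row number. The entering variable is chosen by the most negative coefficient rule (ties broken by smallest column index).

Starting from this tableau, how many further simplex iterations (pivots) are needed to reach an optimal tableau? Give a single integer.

pivot: x1 in, s3 out → z = 115/6
pivot: x3 in, x1 out → z = 95/3
No improving column remains; optimal.

2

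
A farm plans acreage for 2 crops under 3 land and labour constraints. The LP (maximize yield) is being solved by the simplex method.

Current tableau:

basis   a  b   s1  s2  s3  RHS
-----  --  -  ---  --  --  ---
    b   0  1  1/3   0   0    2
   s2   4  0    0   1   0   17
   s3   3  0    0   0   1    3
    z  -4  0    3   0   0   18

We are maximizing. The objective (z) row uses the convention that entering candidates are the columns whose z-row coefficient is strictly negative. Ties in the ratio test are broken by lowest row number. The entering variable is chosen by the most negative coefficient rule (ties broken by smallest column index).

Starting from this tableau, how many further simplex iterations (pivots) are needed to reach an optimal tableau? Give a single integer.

1

pivot: a in, s3 out → z = 22
No improving column remains; optimal.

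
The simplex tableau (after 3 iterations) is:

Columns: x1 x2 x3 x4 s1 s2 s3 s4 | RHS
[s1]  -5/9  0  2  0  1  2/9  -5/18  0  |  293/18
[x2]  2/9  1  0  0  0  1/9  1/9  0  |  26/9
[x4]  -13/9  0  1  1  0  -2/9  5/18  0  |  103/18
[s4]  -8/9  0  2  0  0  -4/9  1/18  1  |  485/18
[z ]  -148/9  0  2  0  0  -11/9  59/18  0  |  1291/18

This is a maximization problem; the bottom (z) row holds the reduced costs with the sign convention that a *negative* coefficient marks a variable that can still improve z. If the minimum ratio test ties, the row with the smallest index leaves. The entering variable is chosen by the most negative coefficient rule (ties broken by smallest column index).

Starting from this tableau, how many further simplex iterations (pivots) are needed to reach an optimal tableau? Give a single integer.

1

pivot: x1 in, x2 out → z = 571/2
No improving column remains; optimal.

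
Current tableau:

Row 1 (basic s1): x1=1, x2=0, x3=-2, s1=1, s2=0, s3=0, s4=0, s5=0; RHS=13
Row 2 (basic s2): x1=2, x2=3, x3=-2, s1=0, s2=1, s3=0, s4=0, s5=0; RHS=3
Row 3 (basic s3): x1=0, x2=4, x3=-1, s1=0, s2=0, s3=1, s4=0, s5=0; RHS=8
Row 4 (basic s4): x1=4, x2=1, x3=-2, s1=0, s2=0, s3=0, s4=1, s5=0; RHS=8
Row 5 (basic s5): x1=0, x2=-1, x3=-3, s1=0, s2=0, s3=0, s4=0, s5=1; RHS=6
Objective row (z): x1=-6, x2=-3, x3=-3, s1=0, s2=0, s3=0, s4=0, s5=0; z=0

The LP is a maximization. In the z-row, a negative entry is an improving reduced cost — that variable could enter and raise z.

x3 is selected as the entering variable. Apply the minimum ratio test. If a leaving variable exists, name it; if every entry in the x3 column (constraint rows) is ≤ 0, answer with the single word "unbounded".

unbounded

x3-column entries: row 1: -2, row 2: -2, row 3: -1, row 4: -2, row 5: -3. All ≤ 0, so x3 can increase without bound; the LP is unbounded in this direction.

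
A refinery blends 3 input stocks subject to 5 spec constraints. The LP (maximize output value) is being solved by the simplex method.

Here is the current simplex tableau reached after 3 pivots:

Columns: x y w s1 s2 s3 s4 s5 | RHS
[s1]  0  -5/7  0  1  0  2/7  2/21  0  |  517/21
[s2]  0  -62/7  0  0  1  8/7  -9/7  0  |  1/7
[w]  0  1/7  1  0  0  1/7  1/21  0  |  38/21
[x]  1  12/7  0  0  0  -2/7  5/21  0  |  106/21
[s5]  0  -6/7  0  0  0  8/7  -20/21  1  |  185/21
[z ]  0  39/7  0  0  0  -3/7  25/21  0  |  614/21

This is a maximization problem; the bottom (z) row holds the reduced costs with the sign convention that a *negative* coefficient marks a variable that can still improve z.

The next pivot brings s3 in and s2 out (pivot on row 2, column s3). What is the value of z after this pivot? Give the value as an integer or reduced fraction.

Minimum ratio for s3: (1/7)/(8/7) = 1/8.
z changes by −(z-row coeff of s3)·ratio = −(-3/7)·(1/8) = 3/56.
New z = 614/21 + (3/56) = 703/24.

703/24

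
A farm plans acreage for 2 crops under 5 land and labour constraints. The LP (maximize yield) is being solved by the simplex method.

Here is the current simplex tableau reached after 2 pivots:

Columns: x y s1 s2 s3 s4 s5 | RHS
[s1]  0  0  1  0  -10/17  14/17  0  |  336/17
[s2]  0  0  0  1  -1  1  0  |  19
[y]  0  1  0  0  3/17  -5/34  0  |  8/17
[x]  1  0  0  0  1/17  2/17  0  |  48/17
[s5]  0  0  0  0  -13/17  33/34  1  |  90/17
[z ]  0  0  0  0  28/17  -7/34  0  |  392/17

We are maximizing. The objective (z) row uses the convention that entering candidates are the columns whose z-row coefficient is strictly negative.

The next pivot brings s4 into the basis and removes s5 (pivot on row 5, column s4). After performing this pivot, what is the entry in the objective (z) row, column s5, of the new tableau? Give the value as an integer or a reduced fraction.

Pivot element is row 5, column s4: 33/34.
Normalize row 5: new (row 5, s5) = 1/(33/34) = 34/33.
z-row ← z-row − (-7/34)·(new row 5): 0 − (-7/34)·(34/33) = 7/33.

7/33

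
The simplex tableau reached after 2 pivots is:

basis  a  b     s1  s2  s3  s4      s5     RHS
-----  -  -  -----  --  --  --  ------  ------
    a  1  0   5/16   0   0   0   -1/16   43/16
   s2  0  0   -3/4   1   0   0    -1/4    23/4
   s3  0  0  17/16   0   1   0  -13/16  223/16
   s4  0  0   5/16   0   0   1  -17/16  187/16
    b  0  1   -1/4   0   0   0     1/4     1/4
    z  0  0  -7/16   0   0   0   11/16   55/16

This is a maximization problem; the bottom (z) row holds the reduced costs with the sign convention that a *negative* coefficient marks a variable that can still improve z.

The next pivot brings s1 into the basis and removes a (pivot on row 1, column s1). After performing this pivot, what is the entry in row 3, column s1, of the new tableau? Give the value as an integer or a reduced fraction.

0

Pivot element is row 1, column s1: 5/16.
Normalize row 1: new (row 1, s1) = (5/16)/(5/16) = 1.
row 3 ← row 3 − (17/16)·(new row 1): 17/16 − (17/16)·1 = 0.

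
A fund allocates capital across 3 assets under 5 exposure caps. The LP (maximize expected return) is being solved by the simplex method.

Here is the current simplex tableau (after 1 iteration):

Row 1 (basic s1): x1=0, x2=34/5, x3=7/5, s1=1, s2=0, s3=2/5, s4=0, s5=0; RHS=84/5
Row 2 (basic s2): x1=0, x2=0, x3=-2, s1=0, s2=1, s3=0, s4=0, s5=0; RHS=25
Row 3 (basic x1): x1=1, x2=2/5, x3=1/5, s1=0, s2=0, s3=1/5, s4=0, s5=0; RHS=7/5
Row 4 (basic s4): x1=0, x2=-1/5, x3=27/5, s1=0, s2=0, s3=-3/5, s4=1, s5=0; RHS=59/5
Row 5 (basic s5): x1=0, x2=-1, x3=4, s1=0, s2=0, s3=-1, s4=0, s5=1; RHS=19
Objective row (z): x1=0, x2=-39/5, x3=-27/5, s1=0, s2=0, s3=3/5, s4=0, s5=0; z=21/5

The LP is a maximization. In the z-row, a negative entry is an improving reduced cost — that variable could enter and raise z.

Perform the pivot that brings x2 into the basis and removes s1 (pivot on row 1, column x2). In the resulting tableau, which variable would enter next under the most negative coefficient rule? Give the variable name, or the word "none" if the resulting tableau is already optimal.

x3

Pivot element 34/5. New z-row = old z-row − (-39/5)·(row 1/(34/5)).
Updated z-row coefficients: x1: 0, x2: 0, x3: -129/34, s1: 39/34, s2: 0, s3: 18/17, s4: 0, s5: 0.
The most negative is -129/34 in column x3, so x3 would enter next.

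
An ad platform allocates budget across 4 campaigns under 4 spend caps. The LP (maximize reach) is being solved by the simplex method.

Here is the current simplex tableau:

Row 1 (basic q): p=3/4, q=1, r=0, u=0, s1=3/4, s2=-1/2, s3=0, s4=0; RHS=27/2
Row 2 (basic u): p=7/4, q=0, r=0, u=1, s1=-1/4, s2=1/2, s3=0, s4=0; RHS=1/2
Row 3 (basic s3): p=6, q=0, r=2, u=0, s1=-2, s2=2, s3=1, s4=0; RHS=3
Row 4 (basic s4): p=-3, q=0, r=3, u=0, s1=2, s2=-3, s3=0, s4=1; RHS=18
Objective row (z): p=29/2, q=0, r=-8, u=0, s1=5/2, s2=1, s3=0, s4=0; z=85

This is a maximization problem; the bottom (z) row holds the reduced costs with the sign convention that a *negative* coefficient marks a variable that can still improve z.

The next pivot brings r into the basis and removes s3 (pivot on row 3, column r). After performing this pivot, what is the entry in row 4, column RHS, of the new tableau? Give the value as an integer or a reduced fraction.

27/2

Pivot element is row 3, column r: 2.
Normalize row 3: new (row 3, RHS) = 3/2 = 3/2.
row 4 ← row 4 − 3·(new row 3): 18 − 3·(3/2) = 27/2.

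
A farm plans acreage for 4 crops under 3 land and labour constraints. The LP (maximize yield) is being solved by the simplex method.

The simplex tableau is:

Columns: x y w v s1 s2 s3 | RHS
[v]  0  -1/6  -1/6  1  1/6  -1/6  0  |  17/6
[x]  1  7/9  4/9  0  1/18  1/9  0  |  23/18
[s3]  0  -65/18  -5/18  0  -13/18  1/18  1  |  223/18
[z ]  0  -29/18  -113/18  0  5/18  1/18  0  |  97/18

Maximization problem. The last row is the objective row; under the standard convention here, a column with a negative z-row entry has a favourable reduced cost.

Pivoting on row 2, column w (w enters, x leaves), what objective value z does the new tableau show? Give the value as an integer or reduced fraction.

375/16

Minimum ratio for w: (23/18)/(4/9) = 23/8.
z changes by −(z-row coeff of w)·ratio = −(-113/18)·(23/8) = 2599/144.
New z = 97/18 + (2599/144) = 375/16.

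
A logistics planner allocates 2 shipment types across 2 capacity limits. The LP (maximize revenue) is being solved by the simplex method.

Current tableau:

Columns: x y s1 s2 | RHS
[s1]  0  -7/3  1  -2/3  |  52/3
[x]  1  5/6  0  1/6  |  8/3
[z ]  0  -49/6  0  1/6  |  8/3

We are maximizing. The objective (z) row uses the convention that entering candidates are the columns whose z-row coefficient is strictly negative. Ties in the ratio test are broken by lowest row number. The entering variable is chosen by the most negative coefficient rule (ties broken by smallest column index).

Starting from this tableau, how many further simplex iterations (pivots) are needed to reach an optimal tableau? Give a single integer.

1

pivot: y in, x out → z = 144/5
No improving column remains; optimal.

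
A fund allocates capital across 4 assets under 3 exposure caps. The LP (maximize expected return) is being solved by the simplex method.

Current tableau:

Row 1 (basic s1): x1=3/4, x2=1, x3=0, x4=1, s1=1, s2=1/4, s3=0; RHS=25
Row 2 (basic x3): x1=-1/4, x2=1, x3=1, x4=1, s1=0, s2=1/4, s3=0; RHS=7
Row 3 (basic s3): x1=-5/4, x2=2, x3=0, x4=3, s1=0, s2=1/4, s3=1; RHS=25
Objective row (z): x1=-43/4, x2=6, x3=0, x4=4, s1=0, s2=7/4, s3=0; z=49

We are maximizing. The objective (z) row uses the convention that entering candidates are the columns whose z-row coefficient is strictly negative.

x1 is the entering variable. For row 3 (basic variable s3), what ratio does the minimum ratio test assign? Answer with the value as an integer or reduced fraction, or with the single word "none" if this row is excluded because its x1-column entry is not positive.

The x1 entry in row 3 is -5/4 ≤ 0, so this row gives no ratio.

none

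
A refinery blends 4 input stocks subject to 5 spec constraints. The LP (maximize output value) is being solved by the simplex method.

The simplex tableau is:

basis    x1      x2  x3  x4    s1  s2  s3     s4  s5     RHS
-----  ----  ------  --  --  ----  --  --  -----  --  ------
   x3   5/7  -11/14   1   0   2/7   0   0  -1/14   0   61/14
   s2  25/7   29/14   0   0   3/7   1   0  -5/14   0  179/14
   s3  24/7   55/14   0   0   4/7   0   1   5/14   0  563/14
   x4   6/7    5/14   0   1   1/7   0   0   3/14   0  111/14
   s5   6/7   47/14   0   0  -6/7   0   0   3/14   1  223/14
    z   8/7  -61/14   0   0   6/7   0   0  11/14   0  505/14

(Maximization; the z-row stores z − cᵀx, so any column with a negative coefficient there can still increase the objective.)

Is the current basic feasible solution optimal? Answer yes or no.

no

Column x2 has objective-row coefficient -61/14, which is negative; an improving pivot exists, so not yet optimal.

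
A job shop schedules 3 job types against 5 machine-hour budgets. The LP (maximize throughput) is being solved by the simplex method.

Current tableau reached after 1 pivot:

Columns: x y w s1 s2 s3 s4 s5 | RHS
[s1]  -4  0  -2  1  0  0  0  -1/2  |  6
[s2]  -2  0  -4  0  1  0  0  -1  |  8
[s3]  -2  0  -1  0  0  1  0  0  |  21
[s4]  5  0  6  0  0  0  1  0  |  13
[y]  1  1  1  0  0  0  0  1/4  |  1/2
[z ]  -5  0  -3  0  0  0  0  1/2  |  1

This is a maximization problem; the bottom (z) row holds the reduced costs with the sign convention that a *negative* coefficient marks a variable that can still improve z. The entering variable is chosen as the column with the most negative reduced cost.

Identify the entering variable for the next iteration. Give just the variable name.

Objective-row coefficients: x: -5, y: 0, w: -3, s1: 0, s2: 0, s3: 0, s4: 0, s5: 1/2.
The most negative is -5 in column x, so x enters.

x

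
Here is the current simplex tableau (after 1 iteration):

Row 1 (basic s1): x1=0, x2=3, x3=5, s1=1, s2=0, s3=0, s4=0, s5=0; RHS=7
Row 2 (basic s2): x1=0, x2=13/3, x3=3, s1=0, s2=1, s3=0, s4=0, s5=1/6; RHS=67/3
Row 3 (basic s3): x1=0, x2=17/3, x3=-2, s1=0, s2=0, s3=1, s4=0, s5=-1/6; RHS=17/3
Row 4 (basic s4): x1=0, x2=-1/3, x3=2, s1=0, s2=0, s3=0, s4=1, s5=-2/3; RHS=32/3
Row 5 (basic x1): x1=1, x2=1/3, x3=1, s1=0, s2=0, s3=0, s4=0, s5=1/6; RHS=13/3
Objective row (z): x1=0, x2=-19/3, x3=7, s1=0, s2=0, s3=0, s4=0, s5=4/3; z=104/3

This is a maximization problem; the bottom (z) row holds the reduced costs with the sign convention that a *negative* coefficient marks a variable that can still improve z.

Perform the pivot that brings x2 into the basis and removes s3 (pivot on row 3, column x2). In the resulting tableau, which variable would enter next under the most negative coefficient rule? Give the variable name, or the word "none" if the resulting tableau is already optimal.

Pivot element 17/3. New z-row = old z-row − (-19/3)·(row 3/(17/3)).
Updated z-row coefficients: x1: 0, x2: 0, x3: 81/17, s1: 0, s2: 0, s3: 19/17, s4: 0, s5: 39/34.
No coefficient is strictly negative; the tableau after this pivot is optimal.

none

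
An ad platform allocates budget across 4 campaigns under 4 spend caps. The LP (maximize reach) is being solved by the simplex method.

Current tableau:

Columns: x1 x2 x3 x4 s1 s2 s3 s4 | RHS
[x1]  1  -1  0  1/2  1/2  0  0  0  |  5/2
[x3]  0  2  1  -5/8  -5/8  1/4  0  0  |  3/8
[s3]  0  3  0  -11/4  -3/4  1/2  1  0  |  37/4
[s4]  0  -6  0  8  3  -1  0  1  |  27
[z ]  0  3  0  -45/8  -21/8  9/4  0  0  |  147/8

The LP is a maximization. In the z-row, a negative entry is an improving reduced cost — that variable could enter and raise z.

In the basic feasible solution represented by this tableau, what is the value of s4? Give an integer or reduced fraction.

27

s4 is basic (row 4); its value is the RHS of that row: 27.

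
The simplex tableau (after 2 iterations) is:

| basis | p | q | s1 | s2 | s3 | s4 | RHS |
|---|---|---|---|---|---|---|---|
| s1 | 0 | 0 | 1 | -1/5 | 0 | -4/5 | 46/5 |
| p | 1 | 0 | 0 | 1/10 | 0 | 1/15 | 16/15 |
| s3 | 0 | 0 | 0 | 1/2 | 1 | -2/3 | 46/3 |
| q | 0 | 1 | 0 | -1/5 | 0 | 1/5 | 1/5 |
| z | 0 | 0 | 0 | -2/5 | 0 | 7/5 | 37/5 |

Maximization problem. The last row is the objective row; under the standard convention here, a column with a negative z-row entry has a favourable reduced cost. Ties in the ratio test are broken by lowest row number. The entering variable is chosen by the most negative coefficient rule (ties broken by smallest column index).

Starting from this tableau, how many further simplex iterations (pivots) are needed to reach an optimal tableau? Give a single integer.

1

pivot: s2 in, p out → z = 35/3
No improving column remains; optimal.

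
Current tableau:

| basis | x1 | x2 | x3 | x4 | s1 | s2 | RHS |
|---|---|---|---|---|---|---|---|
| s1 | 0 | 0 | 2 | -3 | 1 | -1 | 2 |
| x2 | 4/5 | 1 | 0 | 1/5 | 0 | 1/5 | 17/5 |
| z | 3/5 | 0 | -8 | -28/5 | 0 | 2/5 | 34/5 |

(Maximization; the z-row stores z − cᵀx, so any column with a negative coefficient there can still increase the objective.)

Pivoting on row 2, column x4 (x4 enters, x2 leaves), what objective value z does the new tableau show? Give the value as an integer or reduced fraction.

Minimum ratio for x4: (17/5)/(1/5) = 17.
z changes by −(z-row coeff of x4)·ratio = −(-28/5)·17 = 476/5.
New z = 34/5 + (476/5) = 102.

102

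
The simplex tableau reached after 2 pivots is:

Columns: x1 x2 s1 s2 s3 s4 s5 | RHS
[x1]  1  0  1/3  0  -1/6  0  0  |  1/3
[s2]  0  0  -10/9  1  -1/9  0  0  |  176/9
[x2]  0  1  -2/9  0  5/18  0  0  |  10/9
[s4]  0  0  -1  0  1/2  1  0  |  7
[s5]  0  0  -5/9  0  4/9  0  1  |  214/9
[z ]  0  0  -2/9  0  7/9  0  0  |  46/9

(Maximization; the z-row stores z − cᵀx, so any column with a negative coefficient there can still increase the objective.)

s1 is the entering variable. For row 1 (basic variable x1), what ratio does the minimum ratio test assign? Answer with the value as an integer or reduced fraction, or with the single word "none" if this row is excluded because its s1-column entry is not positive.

1

Ratio = RHS / (s1 entry) = (1/3) / (1/3) = 1.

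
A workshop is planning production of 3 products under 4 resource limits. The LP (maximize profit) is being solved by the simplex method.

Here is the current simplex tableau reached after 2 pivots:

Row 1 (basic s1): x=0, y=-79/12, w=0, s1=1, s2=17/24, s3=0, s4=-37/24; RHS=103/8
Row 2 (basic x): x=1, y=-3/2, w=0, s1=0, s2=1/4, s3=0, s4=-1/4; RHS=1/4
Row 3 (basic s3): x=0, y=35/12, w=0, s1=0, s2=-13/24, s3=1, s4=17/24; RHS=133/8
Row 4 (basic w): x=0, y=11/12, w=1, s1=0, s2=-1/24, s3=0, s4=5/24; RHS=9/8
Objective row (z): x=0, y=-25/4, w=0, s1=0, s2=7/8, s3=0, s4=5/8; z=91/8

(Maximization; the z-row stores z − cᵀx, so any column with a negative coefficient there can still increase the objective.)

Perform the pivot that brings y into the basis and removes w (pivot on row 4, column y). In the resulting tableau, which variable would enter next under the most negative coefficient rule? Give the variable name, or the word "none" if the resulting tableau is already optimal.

none

Pivot element 11/12. New z-row = old z-row − (-25/4)·(row 4/(11/12)).
Updated z-row coefficients: x: 0, y: 0, w: 75/11, s1: 0, s2: 13/22, s3: 0, s4: 45/22.
No coefficient is strictly negative; the tableau after this pivot is optimal.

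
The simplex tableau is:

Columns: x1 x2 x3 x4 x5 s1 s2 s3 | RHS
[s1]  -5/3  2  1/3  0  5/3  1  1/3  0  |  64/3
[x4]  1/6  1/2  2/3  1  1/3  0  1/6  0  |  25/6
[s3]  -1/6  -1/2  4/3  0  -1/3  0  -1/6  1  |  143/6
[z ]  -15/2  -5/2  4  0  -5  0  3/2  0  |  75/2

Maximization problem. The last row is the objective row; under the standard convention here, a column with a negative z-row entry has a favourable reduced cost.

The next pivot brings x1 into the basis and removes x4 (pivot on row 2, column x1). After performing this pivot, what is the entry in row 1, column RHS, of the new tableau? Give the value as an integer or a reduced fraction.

Pivot element is row 2, column x1: 1/6.
Normalize row 2: new (row 2, RHS) = (25/6)/(1/6) = 25.
row 1 ← row 1 − (-5/3)·(new row 2): 64/3 − (-5/3)·25 = 63.

63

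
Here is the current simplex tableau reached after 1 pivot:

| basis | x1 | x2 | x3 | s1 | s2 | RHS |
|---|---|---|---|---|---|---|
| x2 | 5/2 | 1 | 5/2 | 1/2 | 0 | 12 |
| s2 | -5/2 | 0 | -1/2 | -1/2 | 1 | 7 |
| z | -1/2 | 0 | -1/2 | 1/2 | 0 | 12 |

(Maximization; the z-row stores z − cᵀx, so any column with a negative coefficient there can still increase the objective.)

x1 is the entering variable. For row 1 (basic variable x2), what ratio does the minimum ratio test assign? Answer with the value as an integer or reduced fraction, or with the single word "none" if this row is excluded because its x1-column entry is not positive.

Ratio = RHS / (x1 entry) = 12 / (5/2) = 24/5.

24/5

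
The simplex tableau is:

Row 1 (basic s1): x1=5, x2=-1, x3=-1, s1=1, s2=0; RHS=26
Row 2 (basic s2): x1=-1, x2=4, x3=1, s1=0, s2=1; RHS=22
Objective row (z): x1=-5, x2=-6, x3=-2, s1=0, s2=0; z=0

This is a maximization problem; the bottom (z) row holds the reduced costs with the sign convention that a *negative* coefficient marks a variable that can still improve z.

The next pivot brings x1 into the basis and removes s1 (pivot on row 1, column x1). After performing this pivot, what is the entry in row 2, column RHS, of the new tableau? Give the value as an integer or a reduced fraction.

Pivot element is row 1, column x1: 5.
Normalize row 1: new (row 1, RHS) = 26/5 = 26/5.
row 2 ← row 2 − (-1)·(new row 1): 22 − (-1)·(26/5) = 136/5.

136/5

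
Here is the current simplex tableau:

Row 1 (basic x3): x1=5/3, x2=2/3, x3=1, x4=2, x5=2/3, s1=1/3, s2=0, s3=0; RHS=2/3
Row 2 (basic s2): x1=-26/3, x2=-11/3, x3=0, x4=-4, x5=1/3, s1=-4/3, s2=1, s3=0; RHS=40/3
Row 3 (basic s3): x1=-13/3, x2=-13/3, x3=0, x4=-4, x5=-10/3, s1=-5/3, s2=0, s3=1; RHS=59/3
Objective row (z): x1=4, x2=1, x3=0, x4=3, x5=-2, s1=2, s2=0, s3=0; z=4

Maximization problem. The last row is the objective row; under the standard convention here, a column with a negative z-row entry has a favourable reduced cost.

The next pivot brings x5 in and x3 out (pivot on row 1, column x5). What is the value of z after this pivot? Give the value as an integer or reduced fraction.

6

Minimum ratio for x5: (2/3)/(2/3) = 1.
z changes by −(z-row coeff of x5)·ratio = −(-2)·1 = 2.
New z = 4 + 2 = 6.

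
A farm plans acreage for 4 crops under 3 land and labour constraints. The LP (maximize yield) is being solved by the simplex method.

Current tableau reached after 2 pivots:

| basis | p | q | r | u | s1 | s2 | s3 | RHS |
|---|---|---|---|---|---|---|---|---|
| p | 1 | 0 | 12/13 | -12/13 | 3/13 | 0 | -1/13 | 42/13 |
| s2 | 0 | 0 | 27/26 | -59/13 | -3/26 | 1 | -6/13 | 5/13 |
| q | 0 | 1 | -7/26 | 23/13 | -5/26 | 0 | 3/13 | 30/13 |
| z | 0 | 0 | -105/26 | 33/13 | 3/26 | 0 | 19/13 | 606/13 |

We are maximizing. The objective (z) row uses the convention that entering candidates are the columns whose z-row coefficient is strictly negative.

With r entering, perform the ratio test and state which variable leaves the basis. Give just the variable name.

Ratios: row 1 (p): (42/13)/(12/13) = 7/2; row 2 (s2): (5/13)/(27/26) = 10/27; row 3 (q): entry -7/26 ≤ 0, skip.
Minimum ratio 10/27 is in the s2 row, so s2 leaves.

s2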